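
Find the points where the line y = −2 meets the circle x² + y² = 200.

(−14, −2) and (14, −2)

Express y = −2 and substitute into the circle:
x² − 196 = 0
x = 14 or x = −14, giving (14, −2) and (−14, −2).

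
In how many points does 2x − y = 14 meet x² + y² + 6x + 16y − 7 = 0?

Substituting the line into the circle gives 5x² − 18x − 35 = 0.
Δ = 324 − (−700) = 1024.
Two real roots: the line is a secant.

2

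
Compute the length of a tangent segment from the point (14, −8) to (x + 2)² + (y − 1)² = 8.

√329

With centre O = (−2, 1), |OP|² = 337 and r² = 8.
By the tangent–radius right angle, tangent length = √(|PO|² − r²) = √329.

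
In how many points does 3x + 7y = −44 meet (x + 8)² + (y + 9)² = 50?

Substituting the line into the circle gives 58x² + 670x + 1047 = 0.
Δ = 448900 − 242904 = 205996.
Two real roots: the line is a secant.

2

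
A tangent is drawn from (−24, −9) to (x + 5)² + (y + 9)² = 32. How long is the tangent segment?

√329

Centre (−5, −9), r² = 32. |PO|² = (−19)² + (0)² = 361.
By the tangent–radius right angle, tangent length = √(|PO|² − r²) = √329.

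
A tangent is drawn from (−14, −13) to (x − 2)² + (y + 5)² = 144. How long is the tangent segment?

4√11

The centre is (2, −5) and r = 12. The square of the distance from P to the centre is 256 + 64 = 320.
By the tangent–radius right angle, tangent length = √(|PO|² − r²) = √176 = 4√11.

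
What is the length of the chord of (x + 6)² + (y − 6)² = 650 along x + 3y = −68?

The distance from (−6, 6) to the line is 80/√10, and r² = 650.
Half the chord is √(r² − d²) = √(10), so the full chord is 2√10.

2√10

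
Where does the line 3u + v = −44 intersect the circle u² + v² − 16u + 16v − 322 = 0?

(−13, −5) and (−7, −23)

From the line, v = −3u − 44. Substituting:
10u² + 200u + 910 = 0  ⟹  u² + 20u + 91 = 0
u = −7 or u = −13, giving (−7, −23) and (−13, −5).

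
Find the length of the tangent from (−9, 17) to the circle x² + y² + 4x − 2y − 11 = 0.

The centre is (−2, 1) and r = 4. The square of the distance from P to the centre is 49 + 256 = 305.
By the tangent–radius right angle, tangent length = √(|PO|² − r²) = √289 = 17.

17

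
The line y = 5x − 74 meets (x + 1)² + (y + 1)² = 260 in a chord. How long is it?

Centre (−1, −1), r² = 260. Perpendicular distance d from centre to line = |−78| / √26 = 78/√26.
Chord = 2√(r² − d²) = 2·√(26) = 2√26.

2√26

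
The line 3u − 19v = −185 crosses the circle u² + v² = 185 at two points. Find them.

From the line, v = (185 + 3u)/19. Substituting:
370u² + 1110u − 32560 = 0  ⟹  u² + 3u − 88 = 0
u = 8 or u = −11, giving (8, 11) and (−11, 8).

(−11, 8) and (8, 11)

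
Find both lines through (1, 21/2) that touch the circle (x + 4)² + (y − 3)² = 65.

x + 8y = 85 and 7x + 4y = 49

A line y − (21/2) = m(x − (1)) is tangent when its distance from (−4, 3) is √65:
[m·(−5) − (−15/2)]² = 65(m² + 1)
32m² + 60m + 7 = 0, so m = −1/8 or m = −7/4.
Through (1, 21/2) these give x + 8y = 85 and 7x + 4y = 49.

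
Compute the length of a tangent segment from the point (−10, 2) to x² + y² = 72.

Centre (0, 0), r² = 72. |PO|² = (−10)² + (2)² = 104.
The tangent meets the radius at right angles, so tangent² = |PO|² − r² = 104 − 72 = 32.

4√2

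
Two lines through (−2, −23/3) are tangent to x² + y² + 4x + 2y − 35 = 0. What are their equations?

Write the tangent as mx − y + (−23/3 − m·(−2)) = 0 and set its distance from the centre to 2√10:
[m·(0) − (20/3)]² = 40(m² + 1)
9m² − 1 = 0, so m = 1/3 or m = −1/3.
Through (−2, −23/3) these give x − 3y = 21 and x + 3y = −25.

x − 3y = 21 and x + 3y = −25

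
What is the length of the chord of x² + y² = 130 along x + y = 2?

16√2

Express y = −x + 2 and substitute into the circle:
2x² − 4x − 126 = 0  ⟹  x² − 2x − 63 = 0
x = 9 or x = −7, giving (9, −7) and (−7, 9).
Chord length = distance between (9, −7) and (−7, 9) = √512 = 16√2.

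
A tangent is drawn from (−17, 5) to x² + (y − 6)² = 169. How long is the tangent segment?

Centre (0, 6), r² = 169. |PO|² = (−17)² + (−1)² = 290.
The tangent meets the radius at right angles, so tangent² = |PO|² − r² = 290 − 169 = 121.

11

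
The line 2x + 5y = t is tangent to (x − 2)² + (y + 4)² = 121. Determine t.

t = −16 ± 11√29

The line touches the circle iff its distance from (2, −4) is 11:
|2·2 + 5·(−4) − t| / √29 = 11
|t − (−16)| = 11√29.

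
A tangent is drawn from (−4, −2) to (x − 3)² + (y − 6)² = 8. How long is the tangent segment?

Centre (3, 6), r² = 8. |PO|² = (−7)² + (−8)² = 113.
Power of the point: PT² = |PO|² − r² = 105, so PT = √105.

√105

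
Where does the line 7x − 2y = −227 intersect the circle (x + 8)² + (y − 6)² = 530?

From the line, y = (227 + 7x)/2. Substituting:
53x² + 3074x + 44361 = 0  ⟹  x² + 58x + 837 = 0
x = −27 or x = −31, giving (−27, 19) and (−31, 5).

(−31, 5) and (−27, 19)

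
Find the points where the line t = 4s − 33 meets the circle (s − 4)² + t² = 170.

(5, −13) and (11, 11)

Express t = 4s − 33 and substitute into the circle:
17s² − 272s + 935 = 0  ⟹  s² − 16s + 55 = 0
s = 11 or s = 5, giving (11, 11) and (5, −13).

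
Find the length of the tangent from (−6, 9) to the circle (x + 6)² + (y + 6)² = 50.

5√7

The centre is (−6, −6) and r = 5√2. The square of the distance from P to the centre is 0 + 225 = 225.
The tangent meets the radius at right angles, so tangent² = |PO|² − r² = 225 − 50 = 175.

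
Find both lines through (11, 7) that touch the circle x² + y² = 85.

A line y − (7) = m(x − (11)) is tangent when its distance from (0, 0) is √85:
[m·(−11) − (−7)]² = 85(m² + 1)
18m² − 77m − 18 = 0, so m = −2/9 or m = 9/2.
With m = −2/9: 2x + 9y = 85. With m = 9/2: 9x − 2y = 85.

2x + 9y = 85 and 9x − 2y = 85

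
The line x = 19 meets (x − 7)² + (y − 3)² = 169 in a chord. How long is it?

Centre (7, 3), r² = 169. Perpendicular distance d from centre to line = |−12| / √1 = 12.
Chord = 2√(r² − d²) = 2·√(25) = 10.

10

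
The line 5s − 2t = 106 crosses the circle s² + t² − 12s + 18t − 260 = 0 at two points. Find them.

Substitute t = (−106 + 5s)/2:
29s² − 928s + 6380 = 0  ⟹  s² − 32s + 220 = 0
s = 22 or s = 10, giving (22, 2) and (10, −28).

(10, −28) and (22, 2)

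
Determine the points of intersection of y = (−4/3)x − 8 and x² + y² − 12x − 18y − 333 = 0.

(−15, 12) and (3, −12)

Substitute y = (−24 − 4x)/3:
25x² + 300x − 1125 = 0  ⟹  x² + 12x − 45 = 0
x = 3 or x = −15, giving (3, −12) and (−15, 12).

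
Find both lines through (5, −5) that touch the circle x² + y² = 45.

2x − y = 15 and x − 2y = 15

Let a tangent through (5, −5) have slope m. Its distance from (0, 0) must equal 3√5:
(−5m − (5))² = 45(m² + 1)
2m² − 5m + 2 = 0, so m = 2 or m = 1/2.
With m = 2: 2x − y = 15. With m = 1/2: x − 2y = 15.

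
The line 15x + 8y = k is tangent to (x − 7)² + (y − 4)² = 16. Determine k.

k = 69 or k = 205

For a tangent, require d(centre, line) = r = 4.
|15·7 + 8·4 − k| / √289 = 4
|k − (137)| = 4·17, so k = 205 or k = 69.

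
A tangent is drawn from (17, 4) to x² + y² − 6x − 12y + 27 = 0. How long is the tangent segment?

The centre is (3, 6) and r = 3√2. The square of the distance from P to the centre is 196 + 4 = 200.
The tangent meets the radius at right angles, so tangent² = |PO|² − r² = 200 − 18 = 182.

√182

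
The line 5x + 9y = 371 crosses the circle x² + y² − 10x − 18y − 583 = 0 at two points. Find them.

(13, 34) and (22, 29)

Express y = (371 − 5x)/9 and substitute into the circle:
106x² − 3710x + 30316 = 0  ⟹  x² − 35x + 286 = 0
x = 22 or x = 13, giving (22, 29) and (13, 34).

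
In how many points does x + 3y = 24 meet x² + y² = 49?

Substituting the line into the circle gives 10x² − 48x + 135 = 0.
Discriminant = (−48)² − 4·10·(135) = −3096 < 0.
No real roots: the line does not meet the circle.

0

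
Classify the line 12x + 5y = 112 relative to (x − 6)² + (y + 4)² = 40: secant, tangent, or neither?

secant

Centre (6, −4), r² = 40. Distance² from centre to line = (−60)²/169 = 3600/169.
Since d² < r², the line cuts the circle twice.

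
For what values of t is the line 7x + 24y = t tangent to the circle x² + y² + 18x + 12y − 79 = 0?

t = −557 or t = 143

The line touches the circle iff its distance from (−9, −6) is 14:
|7·(−9) + 24·(−6) − t| / √625 = 14
|t − (−207)| = 14·25, so t = 143 or t = −557.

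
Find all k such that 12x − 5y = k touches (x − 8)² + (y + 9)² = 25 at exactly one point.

For a tangent, require d(centre, line) = r = 5.
|12·8 − 5·(−9) − k| / √169 = 5
|k − (141)| = 5·13, so k = 206 or k = 76.

k = 76 or k = 206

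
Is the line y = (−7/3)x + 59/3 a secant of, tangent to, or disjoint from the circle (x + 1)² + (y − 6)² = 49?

secant

d² = (7·(−1) + 3·6 − (59))²/58 = 1152/29; r² = 49.
Since d² < r², the line cuts the circle twice.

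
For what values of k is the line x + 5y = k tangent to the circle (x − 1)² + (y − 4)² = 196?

Tangency holds when the distance from the centre (1, 4) to the line equals the radius 14:
|1·1 + 5·4 − k| / √26 = 14
|k − (21)| = 14√26.

k = 21 ± 14√26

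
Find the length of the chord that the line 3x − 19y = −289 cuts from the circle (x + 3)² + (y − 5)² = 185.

From the line, y = (289 + 3x)/19. Substituting:
370x² + 3330x − 25900 = 0  ⟹  x² + 9x − 70 = 0
x = 5 or x = −14, giving (5, 16) and (−14, 13).
|(5, 16) − (−14, 13)| = √((19)² + (3)²) = √370.

√370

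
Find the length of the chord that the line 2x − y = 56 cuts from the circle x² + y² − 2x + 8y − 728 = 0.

14√5

Substitute y = 2x − 56:
5x² − 210x + 1960 = 0  ⟹  x² − 42x + 392 = 0
x = 28 or x = 14, giving (28, 0) and (14, −28).
|(28, 0) − (14, −28)| = √((14)² + (28)²) = 14√5.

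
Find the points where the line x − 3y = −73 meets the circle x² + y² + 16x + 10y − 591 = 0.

Substitute y = (73 + x)/3:
10x² + 320x + 2200 = 0  ⟹  x² + 32x + 220 = 0
x = −10 or x = −22, giving (−10, 21) and (−22, 17).

(−22, 17) and (−10, 21)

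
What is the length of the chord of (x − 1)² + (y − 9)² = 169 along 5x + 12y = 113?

26

Centre (1, 9), r² = 169. Perpendicular distance d from centre to line = |0| / √169 = 0/√169.
Half the chord is √(r² − d²) = √(169), so the full chord is 26.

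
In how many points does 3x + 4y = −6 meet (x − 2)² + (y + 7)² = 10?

Substituting the line into the circle gives 25x² − 196x + 388 = 0.
Δ = 38416 − 38800 = −384.
No real roots: the line does not meet the circle.

0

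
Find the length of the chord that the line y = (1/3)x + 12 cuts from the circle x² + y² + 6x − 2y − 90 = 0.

2√10

The distance from (−3, 1) to the line is 30/√10, and r² = 100.
Half the chord is √(r² − d²) = √(10), so the full chord is 2√10.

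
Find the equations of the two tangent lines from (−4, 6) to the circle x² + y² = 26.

Let a tangent through (−4, 6) have slope m. Its distance from (0, 0) must equal √26:
(4m − (−6))² = 26(m² + 1)
5m² − 24m − 5 = 0, so m = 5 or m = −1/5.
With m = 5: 5x − y = −26. With m = −1/5: x + 5y = 26.

5x − y = −26 and x + 5y = 26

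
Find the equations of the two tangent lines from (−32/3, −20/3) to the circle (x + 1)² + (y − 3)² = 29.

Write the tangent as mx − y + (−20/3 − m·(−32/3)) = 0 and set its distance from the centre to √29:
[m·(29/3) − (29/3)]² = 29(m² + 1)
10m² − 29m + 10 = 0, so m = 2/5 or m = 5/2.
With m = 2/5: 2x − 5y = 12. With m = 5/2: 5x − 2y = −40.

2x − 5y = 12 and 5x − 2y = −40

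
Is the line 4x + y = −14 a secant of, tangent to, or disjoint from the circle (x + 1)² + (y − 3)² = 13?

Centre (−1, 3), r² = 13. Distance² from centre to line = (13)²/17 = 169/17.
Since d² < r², the line cuts the circle twice.

secant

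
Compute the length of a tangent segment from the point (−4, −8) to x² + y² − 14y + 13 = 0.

√205

With centre O = (0, 7), |OP|² = 241 and r² = 36.
Power of the point: PT² = |PO|² − r² = 205, so PT = √205.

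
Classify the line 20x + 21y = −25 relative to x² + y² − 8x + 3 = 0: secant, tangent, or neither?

Substituting the line into the circle gives 841x² − 2528x + 1948 = 0.
Δ = 6390784 − 6553072 = −162288.
No real roots: the line does not meet the circle.

neither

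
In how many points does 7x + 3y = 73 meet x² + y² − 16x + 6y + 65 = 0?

0

Substituting the line into the circle gives 58x² − 1292x + 7228 = 0.
Δ = 1669264 − 1676896 = −7632.
No real roots: the line does not meet the circle.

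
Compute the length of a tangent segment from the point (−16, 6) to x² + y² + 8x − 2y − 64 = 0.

Centre (−4, 1), r² = 81. |PO|² = (−12)² + (5)² = 169.
The tangent meets the radius at right angles, so tangent² = |PO|² − r² = 169 − 81 = 88.

2√22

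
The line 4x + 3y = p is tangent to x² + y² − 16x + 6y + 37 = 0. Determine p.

p = −7 or p = 53

The line touches the circle iff its distance from (8, −3) is 6:
|4·8 + 3·(−3) − p| / √25 = 6
|p − (23)| = 6·5, so p = 53 or p = −7.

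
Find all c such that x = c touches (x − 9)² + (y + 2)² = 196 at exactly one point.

c = −5 or c = 23

For a tangent, require d(centre, line) = r = 14.
|1·9 + 0·(−2) − c| / √1 = 14
|c − (9)| = 14, so c = 23 or c = −5.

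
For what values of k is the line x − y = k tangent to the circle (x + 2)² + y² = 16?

k = −2 ± 4√2

The line touches the circle iff its distance from (−2, 0) is 4:
|1·(−2) − 1·0 − k| / √2 = 4
|k − (−2)| = 4√2.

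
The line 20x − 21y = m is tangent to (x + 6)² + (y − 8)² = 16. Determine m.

The line touches the circle iff its distance from (−6, 8) is 4:
|20·(−6) − 21·8 − m| / √841 = 4
|m − (−288)| = 4·29, so m = −172 or m = −404.

m = −404 or m = −172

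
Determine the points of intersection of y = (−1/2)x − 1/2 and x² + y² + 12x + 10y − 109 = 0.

Substitute y = (−1 − x)/2:
5x² + 30x − 455 = 0  ⟹  x² + 6x − 91 = 0
x = 7 or x = −13, giving (7, −4) and (−13, 6).

(−13, 6) and (7, −4)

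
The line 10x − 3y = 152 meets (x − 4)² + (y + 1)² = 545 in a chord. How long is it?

Substitute y = (−152 + 10x)/3:
109x² − 3052x + 17440 = 0  ⟹  x² − 28x + 160 = 0
x = 20 or x = 8, giving (20, 16) and (8, −24).
Chord length = distance between (20, 16) and (8, −24) = √1744 = 4√109.

4√109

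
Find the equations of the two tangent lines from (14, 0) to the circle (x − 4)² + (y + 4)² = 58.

7x − 3y = 98 and 3x + 7y = 42

A line y − (0) = m(x − (14)) is tangent when its distance from (4, −4) is √58:
[m·(−10) − (−4)]² = 58(m² + 1)
21m² − 40m − 21 = 0, so m = 7/3 or m = −3/7.
Through (14, 0) these give 7x − 3y = 98 and 3x + 7y = 42.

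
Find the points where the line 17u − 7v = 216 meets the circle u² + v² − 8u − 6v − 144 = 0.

Substitute v = (−216 + 17u)/7:
338u² − 8450u + 48672 = 0  ⟹  u² − 25u + 144 = 0
u = 16 or u = 9, giving (16, 8) and (9, −9).

(9, −9) and (16, 8)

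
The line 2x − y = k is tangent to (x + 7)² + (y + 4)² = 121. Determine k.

k = −10 ± 11√5

Tangency holds when the distance from the centre (−7, −4) to the line equals the radius 11:
|2·(−7) − 1·(−4) − k| / √5 = 11
|k − (−10)| = 11√5.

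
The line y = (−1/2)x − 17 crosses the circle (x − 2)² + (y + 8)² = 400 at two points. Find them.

Substitute y = (−34 − x)/2:
5x² + 20x − 1260 = 0  ⟹  x² + 4x − 252 = 0
x = 14 or x = −18, giving (14, −24) and (−18, −8).

(−18, −8) and (14, −24)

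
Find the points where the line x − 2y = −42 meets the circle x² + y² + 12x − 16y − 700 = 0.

(−34, 4) and (14, 28)

From the line, y = (42 + x)/2. Substituting:
5x² + 100x − 2380 = 0  ⟹  x² + 20x − 476 = 0
x = 14 or x = −34, giving (14, 28) and (−34, 4).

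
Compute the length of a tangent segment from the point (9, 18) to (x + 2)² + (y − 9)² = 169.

√33

Centre (−2, 9), r² = 169. |PO|² = (11)² + (9)² = 202.
By the tangent–radius right angle, tangent length = √(|PO|² − r²) = √33.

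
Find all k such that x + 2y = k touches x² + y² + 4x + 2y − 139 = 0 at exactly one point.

For a tangent, require d(centre, line) = r = 12.
|1·(−2) + 2·(−1) − k| / √5 = 12
|k − (−4)| = 12√5.

k = −4 ± 12√5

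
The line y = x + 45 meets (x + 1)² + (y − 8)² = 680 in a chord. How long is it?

Substitute y = x + 45:
2x² + 76x + 690 = 0  ⟹  x² + 38x + 345 = 0
x = −15 or x = −23, giving (−15, 30) and (−23, 22).
|(−15, 30) − (−23, 22)| = √((8)² + (8)²) = 8√2.

8√2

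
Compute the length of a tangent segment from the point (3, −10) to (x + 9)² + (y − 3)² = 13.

10√3

With centre O = (−9, 3), |OP|² = 313 and r² = 13.
By the tangent–radius right angle, tangent length = √(|PO|² − r²) = √300 = 10√3.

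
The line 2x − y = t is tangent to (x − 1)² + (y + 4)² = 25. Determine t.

t = 6 ± 5√5

The line touches the circle iff its distance from (1, −4) is 5:
|2·1 − 1·(−4) − t| / √5 = 5
|t − (6)| = 5√5.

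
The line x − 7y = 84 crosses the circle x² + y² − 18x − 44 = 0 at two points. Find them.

Substitute y = (−84 + x)/7:
50x² − 1050x + 4900 = 0  ⟹  x² − 21x + 98 = 0
x = 14 or x = 7, giving (14, −10) and (7, −11).

(7, −11) and (14, −10)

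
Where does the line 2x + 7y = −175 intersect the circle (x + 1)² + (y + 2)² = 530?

From the line, y = (−175 − 2x)/7. Substituting:
53x² + 742x = 0  ⟹  x² + 14x = 0
x = 0 or x = −14, giving (0, −25) and (−14, −21).

(−14, −21) and (0, −25)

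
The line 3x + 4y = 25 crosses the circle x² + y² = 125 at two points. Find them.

Substitute y = (25 − 3x)/4:
25x² − 150x − 1375 = 0  ⟹  x² − 6x − 55 = 0
x = 11 or x = −5, giving (11, −2) and (−5, 10).

(−5, 10) and (11, −2)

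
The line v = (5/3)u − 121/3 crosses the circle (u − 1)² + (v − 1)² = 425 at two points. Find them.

(17, −12) and (20, −7)

Express v = (−121 + 5u)/3 and substitute into the circle:
34u² − 1258u + 11560 = 0  ⟹  u² − 37u + 340 = 0
u = 20 or u = 17, giving (20, −7) and (17, −12).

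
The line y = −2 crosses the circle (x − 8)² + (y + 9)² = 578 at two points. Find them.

Express y = −2 and substitute into the circle:
x² − 16x − 465 = 0
x = 31 or x = −15, giving (31, −2) and (−15, −2).

(−15, −2) and (31, −2)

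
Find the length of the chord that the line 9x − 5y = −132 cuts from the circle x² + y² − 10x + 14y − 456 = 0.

2√106

Substitute y = (132 + 9x)/5:
106x² + 2756x + 15264 = 0  ⟹  x² + 26x + 144 = 0
x = −8 or x = −18, giving (−8, 12) and (−18, −6).
|(−8, 12) − (−18, −6)| = √((10)² + (18)²) = 2√106.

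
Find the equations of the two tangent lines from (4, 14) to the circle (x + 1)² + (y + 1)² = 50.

Let a tangent through (4, 14) have slope m. Its distance from (−1, −1) must equal 5√2:
[m·(−5) − (−15)]² = 50(m² + 1)
m² + 6m − 7 = 0, so m = −7 or m = 1.
Through (4, 14) these give 7x + y = 42 and x − y = −10.

7x + y = 42 and x − y = −10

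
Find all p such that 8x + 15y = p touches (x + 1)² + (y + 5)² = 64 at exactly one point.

For a tangent, require d(centre, line) = r = 8.
|8·(−1) + 15·(−5) − p| / √289 = 8
|p − (−83)| = 8·17, so p = 53 or p = −219.

p = −219 or p = 53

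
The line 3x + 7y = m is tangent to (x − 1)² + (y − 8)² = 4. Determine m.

m = 59 ± 2√58

Tangency holds when the distance from the centre (1, 8) to the line equals the radius 2:
|3·1 + 7·8 − m| / √58 = 2
|m − (59)| = 2√58.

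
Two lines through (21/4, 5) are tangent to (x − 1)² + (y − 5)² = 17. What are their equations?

4x − y = 16 and 4x + y = 26

Let a tangent through (21/4, 5) have slope m. Its distance from (1, 5) must equal √17:
(−17/4m − (0))² = 17(m² + 1)
m² − 16 = 0, so m = 4 or m = −4.
With m = 4: 4x − y = 16. With m = −4: 4x + y = 26.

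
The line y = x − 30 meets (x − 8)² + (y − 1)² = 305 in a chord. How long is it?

9√2

From the line, y = x − 30. Substituting:
2x² − 78x + 720 = 0  ⟹  x² − 39x + 360 = 0
x = 24 or x = 15, giving (24, −6) and (15, −15).
Chord length = distance between (24, −6) and (15, −15) = √162 = 9√2.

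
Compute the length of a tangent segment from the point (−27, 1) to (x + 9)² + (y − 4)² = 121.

The centre is (−9, 4) and r = 11. The square of the distance from P to the centre is 324 + 9 = 333.
The tangent meets the radius at right angles, so tangent² = |PO|² − r² = 333 − 121 = 212.

2√53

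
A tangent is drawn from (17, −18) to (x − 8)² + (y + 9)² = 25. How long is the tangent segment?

With centre O = (8, −9), |OP|² = 162 and r² = 25.
The tangent meets the radius at right angles, so tangent² = |PO|² − r² = 162 − 25 = 137.

√137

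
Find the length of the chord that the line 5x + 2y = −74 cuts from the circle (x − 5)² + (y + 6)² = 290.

From the line, y = (−74 − 5x)/2. Substituting:
29x² + 580x + 2784 = 0  ⟹  x² + 20x + 96 = 0
x = −8 or x = −12, giving (−8, −17) and (−12, −7).
|(−8, −17) − (−12, −7)| = √((4)² + (−10)²) = 2√29.

2√29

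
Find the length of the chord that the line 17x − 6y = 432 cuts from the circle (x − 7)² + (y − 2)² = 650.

The distance from (7, 2) to the line is 325/√325, and r² = 650.
Chord = 2√(r² − d²) = 2·√(325) = 10√13.

10√13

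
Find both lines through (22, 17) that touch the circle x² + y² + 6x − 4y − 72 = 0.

Let a tangent through (22, 17) have slope m. Its distance from (−3, 2) must equal √85:
(−25m − (−15))² = 85(m² + 1)
54m² − 75m + 14 = 0, so m = 2/9 or m = 7/6.
With m = 2/9: 2x − 9y = −109. With m = 7/6: 7x − 6y = 52.

2x − 9y = −109 and 7x − 6y = 52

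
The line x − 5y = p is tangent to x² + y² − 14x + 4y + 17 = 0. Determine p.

Tangency holds when the distance from the centre (7, −2) to the line equals the radius 6:
|1·7 − 5·(−2) − p| / √26 = 6
|p − (17)| = 6√26.

p = 17 ± 6√26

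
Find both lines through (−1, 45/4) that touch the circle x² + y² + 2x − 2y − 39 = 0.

Write the tangent as mx − y + (45/4 − m·(−1)) = 0 and set its distance from the centre to √41:
(0m − (−41/4))² = 41(m² + 1)
16m² − 25 = 0, so m = 5/4 or m = −5/4.
With m = 5/4: 5x − 4y = −50. With m = −5/4: 5x + 4y = 40.

5x − 4y = −50 and 5x + 4y = 40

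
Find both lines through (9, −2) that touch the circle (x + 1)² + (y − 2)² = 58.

Write the tangent as mx − y + (−2 − m·(9)) = 0 and set its distance from the centre to √58:
(−10m − (4))² = 58(m² + 1)
21m² + 40m − 21 = 0, so m = 3/7 or m = −7/3.
With m = 3/7: 3x − 7y = 41. With m = −7/3: 7x + 3y = 57.

3x − 7y = 41 and 7x + 3y = 57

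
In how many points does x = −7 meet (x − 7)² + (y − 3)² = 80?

d² = (1·7 + 0·3 − (−7))² = 196; r² = 80.
Since d² > r², the line lies outside the circle.

0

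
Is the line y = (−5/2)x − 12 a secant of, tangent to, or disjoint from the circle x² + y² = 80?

d² = (5·0 + 2·0 − (−24))²/29 = 576/29; r² = 80.
Since d² < r², the line cuts the circle twice.

secant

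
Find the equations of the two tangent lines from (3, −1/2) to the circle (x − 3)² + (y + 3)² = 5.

x + 2y = 2 and x − 2y = 4

Let a tangent through (3, −1/2) have slope m. Its distance from (3, −3) must equal √5:
(0m − (−5/2))² = 5(m² + 1)
4m² − 1 = 0, so m = −1/2 or m = 1/2.
With m = −1/2: x + 2y = 2. With m = 1/2: x − 2y = 4.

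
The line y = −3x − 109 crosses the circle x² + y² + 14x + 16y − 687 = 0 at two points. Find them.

Substitute y = −3x − 109:
10x² + 620x + 9450 = 0  ⟹  x² + 62x + 945 = 0
x = −27 or x = −35, giving (−27, −28) and (−35, −4).

(−35, −4) and (−27, −28)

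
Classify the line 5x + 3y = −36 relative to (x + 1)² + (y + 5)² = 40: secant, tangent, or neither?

Substituting the line into the circle gives 34x² + 228x + 90 = 0.
Δ = 51984 − 12240 = 39744.
Two real roots: the line is a secant.

secant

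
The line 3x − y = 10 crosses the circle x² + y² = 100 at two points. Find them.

Substitute y = 3x − 10:
10x² − 60x = 0  ⟹  x² − 6x = 0
x = 6 or x = 0, giving (6, 8) and (0, −10).

(0, −10) and (6, 8)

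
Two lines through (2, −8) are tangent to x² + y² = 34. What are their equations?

Let a tangent through (2, −8) have slope m. Its distance from (0, 0) must equal √34:
[m·(−2) − (8)]² = 34(m² + 1)
15m² − 16m − 15 = 0, so m = 5/3 or m = −3/5.
Through (2, −8) these give 5x − 3y = 34 and 3x + 5y = −34.

5x − 3y = 34 and 3x + 5y = −34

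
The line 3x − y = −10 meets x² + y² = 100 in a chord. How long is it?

6√10

Substitute y = 3x + 10:
10x² + 60x = 0  ⟹  x² + 6x = 0
x = 0 or x = −6, giving (0, 10) and (−6, −8).
Chord length = distance between (0, 10) and (−6, −8) = √360 = 6√10.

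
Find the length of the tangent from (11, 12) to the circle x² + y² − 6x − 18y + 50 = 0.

With centre O = (3, 9), |OP|² = 73 and r² = 40.
By the tangent–radius right angle, tangent length = √(|PO|² − r²) = √33.

√33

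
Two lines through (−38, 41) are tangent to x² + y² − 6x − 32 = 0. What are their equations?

4x + 5y = 53 and 5x + 4y = −26

Write the tangent as mx − y + (41 − m·(−38)) = 0 and set its distance from the centre to √41:
[m·(41) − (−41)]² = 41(m² + 1)
20m² + 41m + 20 = 0, so m = −4/5 or m = −5/4.
Through (−38, 41) these give 4x + 5y = 53 and 5x + 4y = −26.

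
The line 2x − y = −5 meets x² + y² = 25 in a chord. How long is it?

4√5

Express y = 2x + 5 and substitute into the circle:
5x² + 20x = 0  ⟹  x² + 4x = 0
x = 0 or x = −4, giving (0, 5) and (−4, −3).
Chord length = distance between (0, 5) and (−4, −3) = √80 = 4√5.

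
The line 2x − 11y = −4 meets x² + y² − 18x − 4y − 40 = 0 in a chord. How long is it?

10√5

Express y = (4 + 2x)/11 and substitute into the circle:
125x² − 2250x − 5000 = 0  ⟹  x² − 18x − 40 = 0
x = 20 or x = −2, giving (20, 4) and (−2, 0).
|(20, 4) − (−2, 0)| = √((22)² + (4)²) = 10√5.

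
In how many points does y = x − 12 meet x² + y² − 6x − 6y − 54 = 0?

1

Substituting the line into the circle gives 2x² − 36x + 162 = 0.
Discriminant = (−36)² − 4·2·(162) = 0.
A repeated root: the line is tangent.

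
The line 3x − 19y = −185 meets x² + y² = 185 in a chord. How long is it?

√370

From the line, y = (185 + 3x)/19. Substituting:
370x² + 1110x − 32560 = 0  ⟹  x² + 3x − 88 = 0
x = 8 or x = −11, giving (8, 11) and (−11, 8).
|(8, 11) − (−11, 8)| = √((19)² + (3)²) = √370.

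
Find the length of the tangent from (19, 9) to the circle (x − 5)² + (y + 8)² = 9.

2√119

The centre is (5, −8) and r = 3. The square of the distance from P to the centre is 196 + 289 = 485.
By the tangent–radius right angle, tangent length = √(|PO|² − r²) = √476 = 2√119.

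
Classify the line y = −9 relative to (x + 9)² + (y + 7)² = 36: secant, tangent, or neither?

secant

Substituting the line into the circle gives x² + 18x + 49 = 0.
Discriminant = (18)² − 4·1·(49) = 128 > 0.
Two real roots: the line is a secant.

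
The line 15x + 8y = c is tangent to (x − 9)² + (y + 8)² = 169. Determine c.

c = −150 or c = 292

Tangency holds when the distance from the centre (9, −8) to the line equals the radius 13:
|15·9 + 8·(−8) − c| / √289 = 13
|c − (71)| = 13·17, so c = 292 or c = −150.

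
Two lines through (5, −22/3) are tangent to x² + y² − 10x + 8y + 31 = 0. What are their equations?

Write the tangent as mx − y + (−22/3 − m·(5)) = 0 and set its distance from the centre to √10:
[m·(0) − (10/3)]² = 10(m² + 1)
9m² − 1 = 0, so m = −1/3 or m = 1/3.
With m = −1/3: x + 3y = −17. With m = 1/3: x − 3y = 27.

x + 3y = −17 and x − 3y = 27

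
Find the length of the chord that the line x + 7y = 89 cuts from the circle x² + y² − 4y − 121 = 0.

5√2

The distance from (0, 2) to the line is 75/√50, and r² = 125.
Chord = 2√(r² − d²) = 2·√(25/2) = 5√2.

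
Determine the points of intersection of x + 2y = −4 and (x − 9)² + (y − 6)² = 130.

(2, −3) and (6, −5)

Express y = (−4 − x)/2 and substitute into the circle:
5x² − 40x + 60 = 0  ⟹  x² − 8x + 12 = 0
x = 6 or x = 2, giving (6, −5) and (2, −3).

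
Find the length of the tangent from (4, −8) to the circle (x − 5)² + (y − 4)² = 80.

The centre is (5, 4) and r = 4√5. The square of the distance from P to the centre is 1 + 144 = 145.
By the tangent–radius right angle, tangent length = √(|PO|² − r²) = √65.

√65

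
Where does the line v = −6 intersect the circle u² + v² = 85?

(−7, −6) and (7, −6)

Express v = −6 and substitute into the circle:
u² − 49 = 0
u = 7 or u = −7, giving (7, −6) and (−7, −6).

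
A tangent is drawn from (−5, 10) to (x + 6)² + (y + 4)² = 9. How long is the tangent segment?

With centre O = (−6, −4), |OP|² = 197 and r² = 9.
By the tangent–radius right angle, tangent length = √(|PO|² − r²) = √188 = 2√47.

2√47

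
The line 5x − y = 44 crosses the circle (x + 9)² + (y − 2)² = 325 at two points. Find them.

(8, −4) and (9, 1)

Express y = 5x − 44 and substitute into the circle:
26x² − 442x + 1872 = 0  ⟹  x² − 17x + 72 = 0
x = 9 or x = 8, giving (9, 1) and (8, −4).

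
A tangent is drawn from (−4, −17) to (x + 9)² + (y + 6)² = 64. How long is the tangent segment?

√82

With centre O = (−9, −6), |OP|² = 146 and r² = 64.
By the tangent–radius right angle, tangent length = √(|PO|² − r²) = √82.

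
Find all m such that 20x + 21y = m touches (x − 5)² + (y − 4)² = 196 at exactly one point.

m = −222 or m = 590

The line touches the circle iff its distance from (5, 4) is 14:
|20·5 + 21·4 − m| / √841 = 14
|m − (184)| = 14·29, so m = 590 or m = −222.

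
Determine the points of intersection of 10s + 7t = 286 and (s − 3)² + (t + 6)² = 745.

Substitute t = (286 − 10s)/7:
149s² − 6854s + 71520 = 0  ⟹  s² − 46s + 480 = 0
s = 30 or s = 16, giving (30, −2) and (16, 18).

(16, 18) and (30, −2)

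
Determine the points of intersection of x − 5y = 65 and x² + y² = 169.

From the line, y = (−65 + x)/5. Substituting:
26x² − 130x = 0  ⟹  x² − 5x = 0
x = 5 or x = 0, giving (5, −12) and (0, −13).

(0, −13) and (5, −12)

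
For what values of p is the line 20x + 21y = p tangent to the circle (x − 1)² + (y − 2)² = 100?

For a tangent, require d(centre, line) = r = 10.
|20·1 + 21·2 − p| / √841 = 10
|p − (62)| = 10·29, so p = 352 or p = −228.

p = −228 or p = 352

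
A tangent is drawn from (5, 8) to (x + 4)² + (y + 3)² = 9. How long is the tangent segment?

√193

The centre is (−4, −3) and r = 3. The square of the distance from P to the centre is 81 + 121 = 202.
Power of the point: PT² = |PO|² − r² = 193, so PT = √193.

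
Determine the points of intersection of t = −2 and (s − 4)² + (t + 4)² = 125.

(−7, −2) and (15, −2)

From the line, t = −2. Substituting:
s² − 8s − 105 = 0
s = 15 or s = −7, giving (15, −2) and (−7, −2).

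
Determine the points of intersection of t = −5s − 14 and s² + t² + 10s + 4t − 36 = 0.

(−4, 6) and (−1, −9)

Substitute t = −5s − 14:
26s² + 130s + 104 = 0  ⟹  s² + 5s + 4 = 0
s = −1 or s = −4, giving (−1, −9) and (−4, 6).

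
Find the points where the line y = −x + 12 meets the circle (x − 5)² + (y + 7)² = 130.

(8, 4) and (16, −4)

Express y = −x + 12 and substitute into the circle:
2x² − 48x + 256 = 0  ⟹  x² − 24x + 128 = 0
x = 16 or x = 8, giving (16, −4) and (8, 4).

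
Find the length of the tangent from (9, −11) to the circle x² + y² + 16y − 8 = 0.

With centre O = (0, −8), |OP|² = 90 and r² = 72.
The tangent meets the radius at right angles, so tangent² = |PO|² − r² = 90 − 72 = 18.

3√2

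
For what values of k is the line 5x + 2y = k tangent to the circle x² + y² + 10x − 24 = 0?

k = −25 ± 7√29

Tangency holds when the distance from the centre (−5, 0) to the line equals the radius 7:
|5·(−5) + 2·0 − k| / √29 = 7
|k − (−25)| = 7√29.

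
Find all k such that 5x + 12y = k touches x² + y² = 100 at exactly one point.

The line touches the circle iff its distance from (0, 0) is 10:
|5·0 + 12·0 − k| / √169 = 10
|k| = 10·13, so k = 130 or k = −130.

k = −130 or k = 130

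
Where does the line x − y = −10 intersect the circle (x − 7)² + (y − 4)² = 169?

Express y = x + 10 and substitute into the circle:
2x² − 2x − 84 = 0  ⟹  x² − x − 42 = 0
x = 7 or x = −6, giving (7, 17) and (−6, 4).

(−6, 4) and (7, 17)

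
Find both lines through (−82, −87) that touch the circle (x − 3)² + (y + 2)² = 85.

Write the tangent as mx − y + (−87 − m·(−82)) = 0 and set its distance from the centre to √85:
(85m − (85))² = 85(m² + 1)
42m² − 85m + 42 = 0, so m = 6/7 or m = 7/6.
With m = 6/7: 6x − 7y = 117. With m = 7/6: 7x − 6y = −52.

6x − 7y = 117 and 7x − 6y = −52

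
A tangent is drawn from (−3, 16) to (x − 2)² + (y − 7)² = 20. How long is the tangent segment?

√86

Centre (2, 7), r² = 20. |PO|² = (−5)² + (9)² = 106.
Power of the point: PT² = |PO|² − r² = 86, so PT = √86.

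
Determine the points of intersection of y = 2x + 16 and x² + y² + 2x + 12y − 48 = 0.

(−10, −4) and (−8, 0)

From the line, y = 2x + 16. Substituting:
5x² + 90x + 400 = 0  ⟹  x² + 18x + 80 = 0
x = −8 or x = −10, giving (−8, 0) and (−10, −4).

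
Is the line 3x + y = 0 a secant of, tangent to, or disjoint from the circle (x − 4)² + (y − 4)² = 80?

d² = (3·4 + 1·4 − (0))²/10 = 128/5; r² = 80.
Since d² < r², the line cuts the circle twice.

secant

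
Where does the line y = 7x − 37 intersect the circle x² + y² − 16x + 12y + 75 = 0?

(4, −9) and (5, −2)

Substitute y = 7x − 37:
50x² − 450x + 1000 = 0  ⟹  x² − 9x + 20 = 0
x = 5 or x = 4, giving (5, −2) and (4, −9).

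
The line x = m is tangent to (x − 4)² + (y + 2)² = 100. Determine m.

m = −6 or m = 14

Tangency holds when the distance from the centre (4, −2) to the line equals the radius 10:
|1·4 + 0·(−2) − m| / √1 = 10
|m − (4)| = 10, so m = 14 or m = −6.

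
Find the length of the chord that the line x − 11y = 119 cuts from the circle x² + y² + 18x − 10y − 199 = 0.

√122

The distance from (−9, 5) to the line is 183/√122, and r² = 305.
Chord = 2√(r² − d²) = 2·√(61/2) = √122.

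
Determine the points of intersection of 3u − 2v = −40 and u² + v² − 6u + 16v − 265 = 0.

(−14, −1) and (−10, 5)

Express v = (40 + 3u)/2 and substitute into the circle:
13u² + 312u + 1820 = 0  ⟹  u² + 24u + 140 = 0
u = −10 or u = −14, giving (−10, 5) and (−14, −1).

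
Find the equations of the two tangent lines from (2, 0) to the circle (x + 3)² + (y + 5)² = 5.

A line y − (0) = m(x − (2)) is tangent when its distance from (−3, −5) is √5:
(−5m − (−5))² = 5(m² + 1)
2m² − 5m + 2 = 0, so m = 1/2 or m = 2.
Through (2, 0) these give x − 2y = 2 and 2x − y = 4.

x − 2y = 2 and 2x − y = 4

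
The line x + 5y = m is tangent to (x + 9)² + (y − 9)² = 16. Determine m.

Tangency holds when the distance from the centre (−9, 9) to the line equals the radius 4:
|1·(−9) + 5·9 − m| / √26 = 4
|m − (36)| = 4√26.

m = 36 ± 4√26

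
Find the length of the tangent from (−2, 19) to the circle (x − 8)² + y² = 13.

The centre is (8, 0) and r = √13. The square of the distance from P to the centre is 100 + 361 = 461.
By the tangent–radius right angle, tangent length = √(|PO|² − r²) = √448 = 8√7.

8√7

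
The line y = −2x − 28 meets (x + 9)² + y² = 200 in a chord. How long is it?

12√5

Express y = −2x − 28 and substitute into the circle:
5x² + 130x + 665 = 0  ⟹  x² + 26x + 133 = 0
x = −7 or x = −19, giving (−7, −14) and (−19, 10).
|(−7, −14) − (−19, 10)| = √((12)² + (−24)²) = 12√5.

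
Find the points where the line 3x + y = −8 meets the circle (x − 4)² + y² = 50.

Express y = −3x − 8 and substitute into the circle:
10x² + 40x + 30 = 0  ⟹  x² + 4x + 3 = 0
x = −1 or x = −3, giving (−1, −5) and (−3, 1).

(−3, 1) and (−1, −5)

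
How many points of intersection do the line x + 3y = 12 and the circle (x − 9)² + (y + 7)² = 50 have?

Substituting the line into the circle gives 10x² − 228x + 1368 = 0.
Δ = 51984 − 54720 = −2736.
No real roots: the line does not meet the circle.

0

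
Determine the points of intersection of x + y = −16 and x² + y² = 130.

Substitute y = −x − 16:
2x² + 32x + 126 = 0  ⟹  x² + 16x + 63 = 0
x = −7 or x = −9, giving (−7, −9) and (−9, −7).

(−9, −7) and (−7, −9)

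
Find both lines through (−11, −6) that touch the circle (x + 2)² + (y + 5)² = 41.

5x − 4y = −31 and 4x + 5y = −74

A line y − (−6) = m(x − (−11)) is tangent when its distance from (−2, −5) is √41:
[m·(9) − (1)]² = 41(m² + 1)
20m² − 9m − 20 = 0, so m = 5/4 or m = −4/5.
With m = 5/4: 5x − 4y = −31. With m = −4/5: 4x + 5y = −74.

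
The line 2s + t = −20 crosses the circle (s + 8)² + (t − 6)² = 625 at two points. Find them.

(−23, 26) and (−1, −18)

Substitute t = −2s − 20:
5s² + 120s + 115 = 0  ⟹  s² + 24s + 23 = 0
s = −1 or s = −23, giving (−1, −18) and (−23, 26).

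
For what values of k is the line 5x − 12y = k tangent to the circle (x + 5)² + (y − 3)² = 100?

Tangency holds when the distance from the centre (−5, 3) to the line equals the radius 10:
|5·(−5) − 12·3 − k| / √169 = 10
|k − (−61)| = 10·13, so k = 69 or k = −191.

k = −191 or k = 69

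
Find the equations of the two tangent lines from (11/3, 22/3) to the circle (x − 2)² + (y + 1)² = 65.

4x + 7y = 66 and x − 8y = −55

Let a tangent through (11/3, 22/3) have slope m. Its distance from (2, −1) must equal √65:
(−5/3m − (−25/3))² = 65(m² + 1)
56m² + 25m − 4 = 0, so m = −4/7 or m = 1/8.
With m = −4/7: 4x + 7y = 66. With m = 1/8: x − 8y = −55.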